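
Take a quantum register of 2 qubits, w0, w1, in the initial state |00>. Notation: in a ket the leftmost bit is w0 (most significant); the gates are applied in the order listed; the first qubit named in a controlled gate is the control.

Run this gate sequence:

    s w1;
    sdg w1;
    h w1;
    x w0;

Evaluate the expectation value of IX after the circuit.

The observable IX averages to 1.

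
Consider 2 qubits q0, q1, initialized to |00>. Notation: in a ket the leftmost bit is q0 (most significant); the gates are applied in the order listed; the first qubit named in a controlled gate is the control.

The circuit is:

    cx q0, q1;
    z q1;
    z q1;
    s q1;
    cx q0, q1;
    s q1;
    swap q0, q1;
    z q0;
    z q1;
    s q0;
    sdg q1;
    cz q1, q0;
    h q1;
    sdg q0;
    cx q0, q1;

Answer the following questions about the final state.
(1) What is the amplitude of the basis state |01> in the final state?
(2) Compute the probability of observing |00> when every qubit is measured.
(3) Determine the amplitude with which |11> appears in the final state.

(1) The final state's coefficient on |01> equals sqrt(2)/2.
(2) Outcome |00> occurs with probability 1/2.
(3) The final state's coefficient on |11> equals 0.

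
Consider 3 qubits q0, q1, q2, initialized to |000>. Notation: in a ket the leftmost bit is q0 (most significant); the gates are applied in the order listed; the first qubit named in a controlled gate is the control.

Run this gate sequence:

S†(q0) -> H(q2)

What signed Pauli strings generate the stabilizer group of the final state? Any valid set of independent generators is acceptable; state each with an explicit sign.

The final state is stabilized by the group generated by +IIX, +ZII, +IZI; other independent generating sets are equally valid.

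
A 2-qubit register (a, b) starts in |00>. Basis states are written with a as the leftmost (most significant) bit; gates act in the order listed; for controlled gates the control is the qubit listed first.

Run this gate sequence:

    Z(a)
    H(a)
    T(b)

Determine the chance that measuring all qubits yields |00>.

Outcome |00> occurs with probability 1/2.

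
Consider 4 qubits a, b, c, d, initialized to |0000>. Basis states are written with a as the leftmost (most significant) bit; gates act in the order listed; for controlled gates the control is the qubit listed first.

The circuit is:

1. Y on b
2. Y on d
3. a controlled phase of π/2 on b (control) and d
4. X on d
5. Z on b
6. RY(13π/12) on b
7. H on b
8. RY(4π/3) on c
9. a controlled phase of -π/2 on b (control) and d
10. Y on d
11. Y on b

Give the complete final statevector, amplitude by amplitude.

After the circuit, the state carries amplitude I*(-sqrt(2*sqrt(2) + 4)/16 + sqrt(4 - 2*sqrt(2))/16 + sqrt(12 - 6*sqrt(2))/16 + sqrt(6*sqrt(2) + 12)/16) on |0001>, I*(-3*sqrt(2*sqrt(2) + 4)/16 - 3*sqrt(4 - 2*sqrt(2))/16 - sqrt(12 - 6*sqrt(2))/16 + sqrt(6*sqrt(2) + 12)/16) on |0011>, I*(-sqrt(6*sqrt(2) + 12)/16 - sqrt(2*sqrt(2) + 4)/16 - sqrt(4 - 2*sqrt(2))/16 + sqrt(12 - 6*sqrt(2))/16) on |0101>, I*(-3*sqrt(4 - 2*sqrt(2))/16 + sqrt(12 - 6*sqrt(2))/16 + sqrt(6*sqrt(2) + 12)/16 + 3*sqrt(2*sqrt(2) + 4)/16) on |0111>, and 0 on every other basis state.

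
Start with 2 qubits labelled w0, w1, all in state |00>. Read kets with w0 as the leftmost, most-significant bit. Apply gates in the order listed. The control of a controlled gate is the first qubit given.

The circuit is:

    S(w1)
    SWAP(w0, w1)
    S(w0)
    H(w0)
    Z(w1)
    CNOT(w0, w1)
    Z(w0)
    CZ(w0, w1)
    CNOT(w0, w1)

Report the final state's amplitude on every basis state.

The final amplitudes are sqrt(2)/2 on |00>, 0 on |01>, sqrt(2)/2 on |10>, 0 on |11>.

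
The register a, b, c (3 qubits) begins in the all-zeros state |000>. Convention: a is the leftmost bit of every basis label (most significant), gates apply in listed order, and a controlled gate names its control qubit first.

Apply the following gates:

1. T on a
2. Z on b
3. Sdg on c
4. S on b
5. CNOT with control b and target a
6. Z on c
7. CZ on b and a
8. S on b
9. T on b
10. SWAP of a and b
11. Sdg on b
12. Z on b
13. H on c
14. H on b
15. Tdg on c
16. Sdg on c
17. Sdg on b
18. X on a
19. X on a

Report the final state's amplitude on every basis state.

The resulting statevector has amplitude 1/2 on |000>, -exp(I*pi/4)/2 on |001>, -I/2 on |010>, exp(3*I*pi/4)/2 on |011>, 0 on |100>, 0 on |101>, 0 on |110>, 0 on |111>.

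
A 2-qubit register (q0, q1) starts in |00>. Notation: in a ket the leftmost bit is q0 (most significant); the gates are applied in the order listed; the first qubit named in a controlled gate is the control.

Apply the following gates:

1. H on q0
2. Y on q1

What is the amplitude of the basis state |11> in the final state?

The amplitude on |11> is sqrt(2)*I/2.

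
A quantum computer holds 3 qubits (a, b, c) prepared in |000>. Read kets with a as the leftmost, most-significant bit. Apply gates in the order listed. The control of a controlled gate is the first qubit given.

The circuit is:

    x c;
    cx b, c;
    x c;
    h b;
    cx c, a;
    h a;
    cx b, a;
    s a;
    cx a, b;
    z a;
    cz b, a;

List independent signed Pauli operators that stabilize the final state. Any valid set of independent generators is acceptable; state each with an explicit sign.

The final state is stabilized by the group generated by -YZI, +ZXI, +IIZ; other independent generating sets are equally valid.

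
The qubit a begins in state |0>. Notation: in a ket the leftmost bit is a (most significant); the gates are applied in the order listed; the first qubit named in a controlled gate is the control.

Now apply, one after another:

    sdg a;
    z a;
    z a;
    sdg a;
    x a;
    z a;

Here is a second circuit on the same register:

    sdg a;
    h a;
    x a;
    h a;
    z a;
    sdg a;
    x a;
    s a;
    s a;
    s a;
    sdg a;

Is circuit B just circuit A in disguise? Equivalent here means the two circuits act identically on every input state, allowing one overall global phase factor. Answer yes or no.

Yes: on every input state the two circuits agree up to one overall phase factor.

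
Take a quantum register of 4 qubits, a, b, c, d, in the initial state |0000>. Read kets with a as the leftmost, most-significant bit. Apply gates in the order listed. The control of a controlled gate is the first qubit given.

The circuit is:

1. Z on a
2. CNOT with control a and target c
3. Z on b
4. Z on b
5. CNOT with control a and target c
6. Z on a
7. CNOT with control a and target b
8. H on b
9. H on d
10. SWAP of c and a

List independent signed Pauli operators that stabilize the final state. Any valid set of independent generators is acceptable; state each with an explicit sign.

The stabilizer group can be generated by +IXII, +IIIX, +ZIII, +IIZI, among other valid generating sets. Key observation: gates 1-6 undo each other exactly, leaving only the rest of the circuit to track.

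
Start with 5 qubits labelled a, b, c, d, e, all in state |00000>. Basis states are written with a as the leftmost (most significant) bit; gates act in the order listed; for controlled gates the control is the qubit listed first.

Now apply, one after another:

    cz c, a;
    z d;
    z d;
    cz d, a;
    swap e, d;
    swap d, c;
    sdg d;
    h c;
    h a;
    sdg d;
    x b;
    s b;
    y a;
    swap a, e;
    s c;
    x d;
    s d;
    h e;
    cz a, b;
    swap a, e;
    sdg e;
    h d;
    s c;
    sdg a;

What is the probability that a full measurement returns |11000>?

The probability of measuring |11000> is 1/4.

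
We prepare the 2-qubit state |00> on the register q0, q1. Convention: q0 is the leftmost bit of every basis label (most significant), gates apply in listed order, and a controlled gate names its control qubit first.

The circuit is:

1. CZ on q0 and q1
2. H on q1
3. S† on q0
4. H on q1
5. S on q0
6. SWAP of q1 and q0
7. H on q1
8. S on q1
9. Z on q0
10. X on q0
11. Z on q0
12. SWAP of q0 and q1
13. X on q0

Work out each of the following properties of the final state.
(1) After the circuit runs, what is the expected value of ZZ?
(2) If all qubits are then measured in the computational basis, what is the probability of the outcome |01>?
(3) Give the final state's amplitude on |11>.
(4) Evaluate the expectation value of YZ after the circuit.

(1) The expectation value of ZZ is 0.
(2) The probability of measuring |01> is 1/2.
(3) The final state's coefficient on |11> equals -sqrt(2)/2.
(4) The expectation value of YZ is 1.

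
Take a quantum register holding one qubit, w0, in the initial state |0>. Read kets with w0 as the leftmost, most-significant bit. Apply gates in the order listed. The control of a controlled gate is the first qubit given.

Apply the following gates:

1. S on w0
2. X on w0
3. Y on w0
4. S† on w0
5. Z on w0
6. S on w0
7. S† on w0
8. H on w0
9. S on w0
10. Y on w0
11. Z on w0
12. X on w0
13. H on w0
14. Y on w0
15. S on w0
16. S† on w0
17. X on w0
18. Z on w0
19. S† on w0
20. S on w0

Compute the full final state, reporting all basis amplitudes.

The resulting statevector has amplitude 1/2 - I/2 on |0>, -1/2 - I/2 on |1>.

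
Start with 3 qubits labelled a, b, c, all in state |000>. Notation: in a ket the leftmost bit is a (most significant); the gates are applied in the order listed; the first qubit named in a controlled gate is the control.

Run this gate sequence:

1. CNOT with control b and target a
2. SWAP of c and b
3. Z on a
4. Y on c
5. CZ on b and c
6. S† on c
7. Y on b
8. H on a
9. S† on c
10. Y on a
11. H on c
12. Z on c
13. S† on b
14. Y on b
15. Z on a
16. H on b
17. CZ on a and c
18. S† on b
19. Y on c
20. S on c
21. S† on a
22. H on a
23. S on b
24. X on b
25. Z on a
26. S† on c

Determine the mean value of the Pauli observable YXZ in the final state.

The expectation value of YXZ is 1.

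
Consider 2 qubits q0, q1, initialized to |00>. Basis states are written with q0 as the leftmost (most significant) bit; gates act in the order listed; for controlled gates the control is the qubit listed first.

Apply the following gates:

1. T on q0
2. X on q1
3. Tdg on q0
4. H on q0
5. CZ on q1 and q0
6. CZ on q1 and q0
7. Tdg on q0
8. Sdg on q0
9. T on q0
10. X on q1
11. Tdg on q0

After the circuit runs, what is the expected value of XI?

The observable XI averages to -sqrt(2)/2.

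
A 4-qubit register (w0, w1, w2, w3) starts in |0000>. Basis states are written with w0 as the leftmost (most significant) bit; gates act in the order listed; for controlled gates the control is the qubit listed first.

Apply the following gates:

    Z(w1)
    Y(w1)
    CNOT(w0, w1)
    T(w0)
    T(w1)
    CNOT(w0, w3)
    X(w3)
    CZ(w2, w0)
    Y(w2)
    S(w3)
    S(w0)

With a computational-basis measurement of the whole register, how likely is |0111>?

Outcome |0111> occurs with probability 1.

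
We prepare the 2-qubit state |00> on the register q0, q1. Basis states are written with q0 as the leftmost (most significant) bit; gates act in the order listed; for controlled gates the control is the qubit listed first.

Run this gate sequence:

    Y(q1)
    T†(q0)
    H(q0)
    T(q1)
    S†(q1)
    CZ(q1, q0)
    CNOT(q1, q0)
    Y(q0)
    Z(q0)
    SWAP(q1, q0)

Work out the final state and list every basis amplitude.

After the circuit, the state carries amplitude 0 on |00>, 0 on |01>, -sqrt(2)*exp(3*I*pi/4)/2 on |10>, sqrt(2)*exp(3*I*pi/4)/2 on |11>.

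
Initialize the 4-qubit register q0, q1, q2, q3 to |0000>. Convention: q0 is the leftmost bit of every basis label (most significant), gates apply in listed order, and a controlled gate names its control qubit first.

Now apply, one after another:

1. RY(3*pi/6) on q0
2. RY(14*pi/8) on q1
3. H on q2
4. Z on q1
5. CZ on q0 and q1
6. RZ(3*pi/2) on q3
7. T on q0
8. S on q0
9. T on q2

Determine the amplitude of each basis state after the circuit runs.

The resulting statevector has amplitude sqrt(sqrt(2) + 2)*exp(I*pi/4)/4 on |0000>, 0 on |0001>, I*sqrt(sqrt(2) + 2)/4 on |0010>, 0 on |0011>, sqrt(2 - sqrt(2))*exp(I*pi/4)/4 on |0100>, 0 on |0101>, I*sqrt(2 - sqrt(2))/4 on |0110>, 0 on |0111>, -sqrt(sqrt(2) + 2)/4 on |1000>, 0 on |1001>, -sqrt(sqrt(2) + 2)*exp(I*pi/4)/4 on |1010>, 0 on |1011>, sqrt(2 - sqrt(2))/4 on |1100>, 0 on |1101>, sqrt(2 - sqrt(2))*exp(I*pi/4)/4 on |1110>, 0 on |1111>.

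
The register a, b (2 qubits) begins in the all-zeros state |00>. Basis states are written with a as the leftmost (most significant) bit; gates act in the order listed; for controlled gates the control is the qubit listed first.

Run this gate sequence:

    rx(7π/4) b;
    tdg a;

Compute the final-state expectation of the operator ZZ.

The observable ZZ averages to sqrt(2)/2.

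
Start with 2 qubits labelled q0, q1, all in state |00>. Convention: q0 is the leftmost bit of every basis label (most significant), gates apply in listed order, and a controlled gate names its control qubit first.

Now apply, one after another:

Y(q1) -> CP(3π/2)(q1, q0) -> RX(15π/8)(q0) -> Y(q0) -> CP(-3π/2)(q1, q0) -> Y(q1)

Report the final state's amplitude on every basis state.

After the circuit, the state carries amplitude -sin(pi/16) on |00>, 0 on |01>, cos(pi/16) on |10>, 0 on |11>.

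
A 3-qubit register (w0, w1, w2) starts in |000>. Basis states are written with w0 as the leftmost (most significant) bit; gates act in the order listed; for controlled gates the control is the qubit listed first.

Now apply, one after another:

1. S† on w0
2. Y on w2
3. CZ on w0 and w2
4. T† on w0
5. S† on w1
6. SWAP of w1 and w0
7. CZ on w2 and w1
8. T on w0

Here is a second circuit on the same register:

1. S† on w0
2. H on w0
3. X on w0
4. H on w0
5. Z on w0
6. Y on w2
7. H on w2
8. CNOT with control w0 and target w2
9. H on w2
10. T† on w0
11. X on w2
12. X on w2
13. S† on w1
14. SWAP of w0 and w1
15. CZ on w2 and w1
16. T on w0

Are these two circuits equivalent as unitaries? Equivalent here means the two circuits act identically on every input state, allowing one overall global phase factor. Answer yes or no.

Yes — the two circuits implement the same unitary up to a global phase.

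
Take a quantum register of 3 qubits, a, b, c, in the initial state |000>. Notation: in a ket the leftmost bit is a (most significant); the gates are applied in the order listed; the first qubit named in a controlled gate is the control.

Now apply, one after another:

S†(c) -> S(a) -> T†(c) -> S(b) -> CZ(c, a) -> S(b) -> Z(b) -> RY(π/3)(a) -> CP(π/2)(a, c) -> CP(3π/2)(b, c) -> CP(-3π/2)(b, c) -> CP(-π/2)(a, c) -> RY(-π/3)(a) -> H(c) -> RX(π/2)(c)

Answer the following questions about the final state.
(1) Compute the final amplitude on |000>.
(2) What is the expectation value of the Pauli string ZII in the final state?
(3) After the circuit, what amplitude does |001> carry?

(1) |000> carries amplitude 1/2 - I/2 in the final state. Key observation: steps 8-13 multiply out to the identity, so the circuit reduces to the remaining gates.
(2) The expectation value of ZII is 1.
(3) The final state's coefficient on |001> equals 1/2 - I/2.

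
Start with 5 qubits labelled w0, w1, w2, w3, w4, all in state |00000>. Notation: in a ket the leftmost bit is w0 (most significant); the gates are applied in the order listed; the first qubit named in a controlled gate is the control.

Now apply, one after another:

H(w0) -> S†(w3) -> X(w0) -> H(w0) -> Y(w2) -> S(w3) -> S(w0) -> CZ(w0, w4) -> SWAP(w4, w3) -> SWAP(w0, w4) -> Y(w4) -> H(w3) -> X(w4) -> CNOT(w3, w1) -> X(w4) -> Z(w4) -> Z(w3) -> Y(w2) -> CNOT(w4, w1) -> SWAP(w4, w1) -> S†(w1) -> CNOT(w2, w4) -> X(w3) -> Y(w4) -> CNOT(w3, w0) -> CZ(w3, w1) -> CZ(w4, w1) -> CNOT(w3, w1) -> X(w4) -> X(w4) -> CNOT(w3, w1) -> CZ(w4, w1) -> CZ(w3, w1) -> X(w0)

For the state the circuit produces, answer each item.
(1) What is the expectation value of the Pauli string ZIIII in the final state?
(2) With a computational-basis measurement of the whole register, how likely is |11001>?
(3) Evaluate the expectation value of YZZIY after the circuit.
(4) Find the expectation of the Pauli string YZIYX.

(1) The observable ZIIII averages to 0.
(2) The probability of measuring |11001> is 1/2.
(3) The observable YZZIY averages to 0.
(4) The observable YZIYX averages to -1.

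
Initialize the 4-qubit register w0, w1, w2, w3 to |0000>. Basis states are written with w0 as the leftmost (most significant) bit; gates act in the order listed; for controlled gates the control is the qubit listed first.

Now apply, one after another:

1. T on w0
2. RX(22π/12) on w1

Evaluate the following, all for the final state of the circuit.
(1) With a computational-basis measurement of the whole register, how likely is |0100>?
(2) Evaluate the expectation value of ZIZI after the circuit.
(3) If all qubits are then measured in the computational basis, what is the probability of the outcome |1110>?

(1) A full measurement returns |0100> with probability 1/2 - sqrt(3)/4.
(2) The expectation value of ZIZI is 1.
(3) A full measurement returns |1110> with probability 0.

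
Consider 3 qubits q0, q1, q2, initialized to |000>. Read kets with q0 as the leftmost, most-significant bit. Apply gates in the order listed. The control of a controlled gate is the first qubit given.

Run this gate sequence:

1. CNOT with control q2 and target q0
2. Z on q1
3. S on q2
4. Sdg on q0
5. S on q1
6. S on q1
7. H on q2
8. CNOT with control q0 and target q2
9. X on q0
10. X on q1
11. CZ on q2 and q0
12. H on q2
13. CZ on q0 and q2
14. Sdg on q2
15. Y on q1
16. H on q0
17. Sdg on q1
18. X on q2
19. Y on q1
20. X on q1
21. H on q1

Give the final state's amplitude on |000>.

The final state's coefficient on |000> equals I/2.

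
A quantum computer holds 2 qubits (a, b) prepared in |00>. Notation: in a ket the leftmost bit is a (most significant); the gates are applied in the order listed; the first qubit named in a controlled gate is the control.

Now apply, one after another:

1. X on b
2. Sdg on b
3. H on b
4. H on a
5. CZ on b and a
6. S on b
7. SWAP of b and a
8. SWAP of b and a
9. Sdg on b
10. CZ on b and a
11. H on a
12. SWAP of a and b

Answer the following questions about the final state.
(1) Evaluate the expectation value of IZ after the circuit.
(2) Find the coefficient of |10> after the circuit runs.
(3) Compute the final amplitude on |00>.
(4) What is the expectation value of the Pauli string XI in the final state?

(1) The observable IZ averages to 1. Key observation: steps 4-11 multiply out to the identity, so the circuit reduces to the remaining gates.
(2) The amplitude on |10> is sqrt(2)*I/2.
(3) The final state's coefficient on |00> equals -sqrt(2)*I/2.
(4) The observable XI averages to -1.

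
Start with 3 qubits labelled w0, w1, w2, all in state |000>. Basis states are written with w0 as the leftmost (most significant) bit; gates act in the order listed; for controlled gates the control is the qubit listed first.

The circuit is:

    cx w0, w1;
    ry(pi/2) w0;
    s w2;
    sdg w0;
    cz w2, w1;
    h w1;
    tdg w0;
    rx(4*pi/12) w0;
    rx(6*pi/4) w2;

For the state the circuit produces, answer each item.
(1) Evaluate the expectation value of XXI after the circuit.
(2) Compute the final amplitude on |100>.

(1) The expectation value of XXI is -sqrt(2)/2.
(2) The final state's coefficient on |100> equals sqrt(2)*I/8 + sqrt(6)*exp(I*pi/4)/8.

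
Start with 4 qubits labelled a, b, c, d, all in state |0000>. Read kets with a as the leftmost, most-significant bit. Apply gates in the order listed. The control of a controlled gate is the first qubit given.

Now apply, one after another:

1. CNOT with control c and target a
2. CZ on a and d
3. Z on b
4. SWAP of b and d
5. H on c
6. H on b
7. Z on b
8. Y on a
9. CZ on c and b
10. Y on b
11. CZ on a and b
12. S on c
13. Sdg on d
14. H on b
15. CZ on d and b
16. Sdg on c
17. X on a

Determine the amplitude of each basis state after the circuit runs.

The resulting statevector has amplitude sqrt(2)/2 on |0010>, -sqrt(2)/2 on |0100>, and 0 on every other basis state.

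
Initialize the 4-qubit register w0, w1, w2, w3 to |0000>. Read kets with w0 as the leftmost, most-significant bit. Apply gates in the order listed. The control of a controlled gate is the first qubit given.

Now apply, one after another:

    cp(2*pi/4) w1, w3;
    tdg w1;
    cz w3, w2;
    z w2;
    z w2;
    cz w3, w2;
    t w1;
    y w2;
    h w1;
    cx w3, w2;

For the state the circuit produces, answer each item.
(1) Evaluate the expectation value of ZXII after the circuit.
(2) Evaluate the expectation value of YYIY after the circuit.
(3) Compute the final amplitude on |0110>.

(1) The observable ZXII averages to 1. Key observation: steps 2-7 multiply out to the identity, so the circuit reduces to the remaining gates.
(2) In the final state, YYIY has expectation 0.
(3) The final state's coefficient on |0110> equals sqrt(2)*I/2.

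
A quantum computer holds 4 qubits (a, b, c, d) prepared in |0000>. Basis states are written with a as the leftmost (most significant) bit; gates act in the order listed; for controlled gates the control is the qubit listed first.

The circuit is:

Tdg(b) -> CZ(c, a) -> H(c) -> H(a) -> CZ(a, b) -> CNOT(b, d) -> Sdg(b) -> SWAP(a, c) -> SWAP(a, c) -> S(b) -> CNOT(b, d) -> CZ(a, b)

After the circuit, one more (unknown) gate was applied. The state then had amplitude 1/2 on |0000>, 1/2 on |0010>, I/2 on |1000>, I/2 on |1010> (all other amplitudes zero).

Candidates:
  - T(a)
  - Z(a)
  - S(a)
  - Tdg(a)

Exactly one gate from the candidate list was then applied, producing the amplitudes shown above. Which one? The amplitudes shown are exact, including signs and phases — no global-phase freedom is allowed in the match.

The unique candidate consistent with the amplitudes is S(a). Key observation: the block from step 5 through step 12 cancels to the identity and can be dropped.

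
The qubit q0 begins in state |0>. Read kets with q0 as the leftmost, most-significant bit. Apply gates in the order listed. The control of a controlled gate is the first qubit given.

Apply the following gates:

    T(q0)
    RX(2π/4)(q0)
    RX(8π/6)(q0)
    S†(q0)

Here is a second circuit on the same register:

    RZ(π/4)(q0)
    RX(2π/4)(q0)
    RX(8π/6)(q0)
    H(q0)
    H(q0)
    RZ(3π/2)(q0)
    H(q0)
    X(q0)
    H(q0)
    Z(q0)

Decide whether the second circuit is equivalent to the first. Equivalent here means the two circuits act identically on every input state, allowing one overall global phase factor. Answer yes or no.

Yes: on every input state the two circuits agree up to one overall phase factor.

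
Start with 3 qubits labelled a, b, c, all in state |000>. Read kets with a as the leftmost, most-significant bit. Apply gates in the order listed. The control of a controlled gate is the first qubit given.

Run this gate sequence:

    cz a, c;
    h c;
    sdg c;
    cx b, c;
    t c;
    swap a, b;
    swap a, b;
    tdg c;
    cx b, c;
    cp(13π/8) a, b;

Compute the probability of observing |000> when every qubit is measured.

Outcome |000> occurs with probability 1/2. Key observation: gates 4-9 undo each other exactly, leaving only the rest of the circuit to track.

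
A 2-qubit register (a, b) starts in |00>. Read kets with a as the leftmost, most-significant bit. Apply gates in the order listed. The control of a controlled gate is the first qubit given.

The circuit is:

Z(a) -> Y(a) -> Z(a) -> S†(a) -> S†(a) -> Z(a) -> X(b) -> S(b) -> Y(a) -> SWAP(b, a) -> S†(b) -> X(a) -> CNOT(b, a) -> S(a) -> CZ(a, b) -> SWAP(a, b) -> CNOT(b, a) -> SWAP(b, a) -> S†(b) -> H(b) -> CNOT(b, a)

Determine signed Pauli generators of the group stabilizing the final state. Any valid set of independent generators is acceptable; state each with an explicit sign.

One valid set of independent stabilizer generators is +XX, +ZZ (any independent generating set of the same group is equally correct).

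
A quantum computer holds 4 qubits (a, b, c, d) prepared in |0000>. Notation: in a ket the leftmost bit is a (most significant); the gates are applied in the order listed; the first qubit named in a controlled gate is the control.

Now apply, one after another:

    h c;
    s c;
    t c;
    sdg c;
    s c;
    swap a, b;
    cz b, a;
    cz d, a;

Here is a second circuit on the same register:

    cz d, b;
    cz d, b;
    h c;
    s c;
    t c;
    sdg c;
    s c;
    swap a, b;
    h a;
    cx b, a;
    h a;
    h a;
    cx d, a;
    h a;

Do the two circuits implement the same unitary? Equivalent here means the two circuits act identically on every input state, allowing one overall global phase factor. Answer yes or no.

Yes: on every input state the two circuits agree up to one overall phase factor.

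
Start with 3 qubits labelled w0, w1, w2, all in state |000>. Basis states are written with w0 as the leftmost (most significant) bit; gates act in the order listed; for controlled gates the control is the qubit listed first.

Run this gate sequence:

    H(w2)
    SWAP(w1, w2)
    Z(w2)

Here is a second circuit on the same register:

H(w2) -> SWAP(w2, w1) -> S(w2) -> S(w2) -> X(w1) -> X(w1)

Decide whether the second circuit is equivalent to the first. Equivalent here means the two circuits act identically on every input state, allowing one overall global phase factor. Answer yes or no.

Yes: on every input state the two circuits agree up to one overall phase factor.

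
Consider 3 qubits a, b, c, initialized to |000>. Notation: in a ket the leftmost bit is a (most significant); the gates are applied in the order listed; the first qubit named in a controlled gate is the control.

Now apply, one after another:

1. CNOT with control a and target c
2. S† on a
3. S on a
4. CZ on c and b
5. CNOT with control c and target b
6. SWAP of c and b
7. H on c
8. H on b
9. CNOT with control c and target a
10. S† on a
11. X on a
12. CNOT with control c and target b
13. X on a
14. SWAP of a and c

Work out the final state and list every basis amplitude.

The final amplitudes are 1/2 on |000>, 0 on |001>, 1/2 on |010>, 0 on |011>, 0 on |100>, -I/2 on |101>, 0 on |110>, -I/2 on |111>.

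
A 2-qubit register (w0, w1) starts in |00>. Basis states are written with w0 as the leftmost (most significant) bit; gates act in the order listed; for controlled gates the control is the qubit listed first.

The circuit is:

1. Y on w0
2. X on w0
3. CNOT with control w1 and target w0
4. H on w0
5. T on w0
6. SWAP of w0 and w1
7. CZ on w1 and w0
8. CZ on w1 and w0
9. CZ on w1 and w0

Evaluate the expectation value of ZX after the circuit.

In the final state, ZX has expectation sqrt(2)/2.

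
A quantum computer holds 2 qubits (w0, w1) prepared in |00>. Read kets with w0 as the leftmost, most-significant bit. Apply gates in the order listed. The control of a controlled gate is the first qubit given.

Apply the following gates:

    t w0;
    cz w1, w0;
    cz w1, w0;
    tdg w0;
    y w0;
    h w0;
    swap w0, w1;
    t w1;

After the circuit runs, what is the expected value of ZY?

The observable ZY averages to -sqrt(2)/2.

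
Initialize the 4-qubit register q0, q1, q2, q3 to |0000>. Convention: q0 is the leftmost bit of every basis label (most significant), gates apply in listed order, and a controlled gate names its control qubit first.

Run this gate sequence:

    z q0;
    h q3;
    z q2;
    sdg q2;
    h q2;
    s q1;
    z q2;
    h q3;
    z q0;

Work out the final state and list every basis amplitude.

The resulting statevector has amplitude sqrt(2)/2 on |0000>, -sqrt(2)/2 on |0010>, and 0 on every other basis state.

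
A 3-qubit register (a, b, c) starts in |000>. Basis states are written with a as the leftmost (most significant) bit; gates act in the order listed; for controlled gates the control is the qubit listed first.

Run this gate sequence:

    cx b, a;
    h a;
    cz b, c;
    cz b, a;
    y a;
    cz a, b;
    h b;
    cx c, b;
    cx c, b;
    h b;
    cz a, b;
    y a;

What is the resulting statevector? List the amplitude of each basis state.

After the circuit, the state carries amplitude sqrt(2)/2 on |000>, sqrt(2)/2 on |100>, and 0 on every other basis state.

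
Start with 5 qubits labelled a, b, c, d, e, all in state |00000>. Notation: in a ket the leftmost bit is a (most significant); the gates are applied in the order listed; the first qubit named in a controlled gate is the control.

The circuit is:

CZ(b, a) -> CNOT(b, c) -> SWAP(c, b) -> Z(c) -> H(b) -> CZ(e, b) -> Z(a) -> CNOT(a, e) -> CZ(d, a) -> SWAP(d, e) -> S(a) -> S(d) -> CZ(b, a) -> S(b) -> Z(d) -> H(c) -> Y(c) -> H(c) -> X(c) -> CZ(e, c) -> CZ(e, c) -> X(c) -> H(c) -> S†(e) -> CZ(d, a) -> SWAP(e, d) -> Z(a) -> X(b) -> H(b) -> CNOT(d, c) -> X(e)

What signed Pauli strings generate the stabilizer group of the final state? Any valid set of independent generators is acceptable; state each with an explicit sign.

One valid set of independent stabilizer generators is +IYIII, -IIXII, +ZIIII, +IIIZI, -IIIIZ (any independent generating set of the same group is equally correct). Key observation: gates 18-23 undo each other exactly, leaving only the rest of the circuit to track.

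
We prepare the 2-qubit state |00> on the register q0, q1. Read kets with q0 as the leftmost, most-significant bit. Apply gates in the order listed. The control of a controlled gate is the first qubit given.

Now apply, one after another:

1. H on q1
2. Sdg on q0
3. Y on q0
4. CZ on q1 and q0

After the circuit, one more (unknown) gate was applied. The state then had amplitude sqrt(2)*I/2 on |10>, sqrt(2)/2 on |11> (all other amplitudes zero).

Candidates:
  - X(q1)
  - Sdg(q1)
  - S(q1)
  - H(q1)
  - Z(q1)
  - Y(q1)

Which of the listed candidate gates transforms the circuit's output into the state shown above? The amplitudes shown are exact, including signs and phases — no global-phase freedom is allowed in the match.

It was S(q1) that produced the state shown.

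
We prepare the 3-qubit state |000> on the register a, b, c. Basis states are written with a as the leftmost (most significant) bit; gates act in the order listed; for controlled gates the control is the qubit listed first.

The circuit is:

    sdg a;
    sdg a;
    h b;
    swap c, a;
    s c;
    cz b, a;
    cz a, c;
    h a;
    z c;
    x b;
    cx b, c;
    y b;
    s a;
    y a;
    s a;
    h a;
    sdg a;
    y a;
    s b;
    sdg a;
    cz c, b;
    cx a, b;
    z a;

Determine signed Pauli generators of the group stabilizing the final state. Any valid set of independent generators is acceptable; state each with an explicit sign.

The final state is stabilized by the group generated by +IXY, +ZII, -IZZ; other independent generating sets are equally valid.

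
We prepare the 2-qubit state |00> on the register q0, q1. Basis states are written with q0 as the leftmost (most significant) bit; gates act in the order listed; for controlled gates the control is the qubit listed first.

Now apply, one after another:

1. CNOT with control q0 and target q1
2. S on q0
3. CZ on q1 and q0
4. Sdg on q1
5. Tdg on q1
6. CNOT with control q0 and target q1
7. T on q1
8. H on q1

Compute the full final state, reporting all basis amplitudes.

The final amplitudes are sqrt(2)/2 on |00>, sqrt(2)/2 on |01>, 0 on |10>, 0 on |11>.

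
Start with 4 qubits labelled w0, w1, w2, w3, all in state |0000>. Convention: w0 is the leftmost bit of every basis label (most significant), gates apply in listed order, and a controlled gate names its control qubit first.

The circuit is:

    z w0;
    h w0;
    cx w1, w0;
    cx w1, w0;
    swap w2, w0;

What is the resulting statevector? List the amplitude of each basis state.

After the circuit, the state carries amplitude sqrt(2)/2 on |0000>, sqrt(2)/2 on |0010>, and 0 on every other basis state. Key observation: steps 3-4 multiply out to the identity, so the circuit reduces to the remaining gates.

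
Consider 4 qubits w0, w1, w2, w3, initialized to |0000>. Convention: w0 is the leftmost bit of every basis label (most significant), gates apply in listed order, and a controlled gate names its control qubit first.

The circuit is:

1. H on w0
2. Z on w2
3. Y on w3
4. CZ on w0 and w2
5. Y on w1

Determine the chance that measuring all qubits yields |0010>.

The probability of measuring |0010> is 0.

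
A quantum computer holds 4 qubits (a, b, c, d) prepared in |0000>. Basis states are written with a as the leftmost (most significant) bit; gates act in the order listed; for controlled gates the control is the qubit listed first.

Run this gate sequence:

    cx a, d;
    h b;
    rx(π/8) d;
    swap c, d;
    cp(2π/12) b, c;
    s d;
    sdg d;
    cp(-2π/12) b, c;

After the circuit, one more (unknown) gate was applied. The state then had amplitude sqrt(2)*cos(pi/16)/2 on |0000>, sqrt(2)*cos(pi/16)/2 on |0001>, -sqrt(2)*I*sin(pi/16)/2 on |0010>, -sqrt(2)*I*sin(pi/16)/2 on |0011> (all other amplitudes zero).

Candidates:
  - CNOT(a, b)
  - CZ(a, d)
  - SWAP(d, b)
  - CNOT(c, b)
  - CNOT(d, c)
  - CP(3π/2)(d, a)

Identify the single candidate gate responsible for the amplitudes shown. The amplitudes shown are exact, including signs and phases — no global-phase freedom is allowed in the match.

It was SWAP(d, b) that produced the state shown.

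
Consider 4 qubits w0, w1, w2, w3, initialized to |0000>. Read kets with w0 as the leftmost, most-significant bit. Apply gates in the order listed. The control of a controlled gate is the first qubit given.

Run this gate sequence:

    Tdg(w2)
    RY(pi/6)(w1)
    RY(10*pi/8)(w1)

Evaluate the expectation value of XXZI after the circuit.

In the final state, XXZI has expectation 0.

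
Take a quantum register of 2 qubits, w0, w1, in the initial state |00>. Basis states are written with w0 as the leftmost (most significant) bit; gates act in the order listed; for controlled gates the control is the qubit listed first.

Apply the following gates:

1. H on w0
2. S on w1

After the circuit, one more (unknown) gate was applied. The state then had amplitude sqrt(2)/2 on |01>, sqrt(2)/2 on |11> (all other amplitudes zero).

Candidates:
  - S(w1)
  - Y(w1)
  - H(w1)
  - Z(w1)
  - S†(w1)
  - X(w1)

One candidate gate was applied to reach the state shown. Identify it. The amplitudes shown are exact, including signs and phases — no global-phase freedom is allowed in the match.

The applied gate was X(w1).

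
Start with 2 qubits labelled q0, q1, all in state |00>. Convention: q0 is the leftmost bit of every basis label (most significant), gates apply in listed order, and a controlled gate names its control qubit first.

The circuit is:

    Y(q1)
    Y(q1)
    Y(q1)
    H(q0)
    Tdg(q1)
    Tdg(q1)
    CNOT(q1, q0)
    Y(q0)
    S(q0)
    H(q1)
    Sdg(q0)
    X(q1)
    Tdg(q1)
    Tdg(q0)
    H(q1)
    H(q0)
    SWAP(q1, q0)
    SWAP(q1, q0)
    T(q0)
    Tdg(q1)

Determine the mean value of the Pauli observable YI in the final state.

The observable YI averages to -1/2.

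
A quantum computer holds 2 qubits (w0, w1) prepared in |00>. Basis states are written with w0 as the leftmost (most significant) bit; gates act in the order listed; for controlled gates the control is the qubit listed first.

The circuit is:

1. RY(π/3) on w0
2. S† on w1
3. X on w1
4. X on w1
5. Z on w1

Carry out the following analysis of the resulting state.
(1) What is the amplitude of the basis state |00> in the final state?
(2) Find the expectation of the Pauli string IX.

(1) The amplitude on |00> is sqrt(3)/2. Key observation: the block from step 3 through step 4 cancels to the identity and can be dropped.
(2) The expectation value of IX is 0.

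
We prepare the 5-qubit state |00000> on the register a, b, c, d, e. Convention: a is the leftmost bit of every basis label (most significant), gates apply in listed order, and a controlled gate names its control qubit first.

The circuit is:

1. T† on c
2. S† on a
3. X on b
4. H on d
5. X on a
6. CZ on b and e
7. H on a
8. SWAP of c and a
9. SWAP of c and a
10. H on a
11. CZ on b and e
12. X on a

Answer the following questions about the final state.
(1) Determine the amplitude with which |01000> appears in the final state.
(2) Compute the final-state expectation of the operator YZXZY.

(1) The final state's coefficient on |01000> equals sqrt(2)/2. Key observation: gates 5-12 undo each other exactly, leaving only the rest of the circuit to track.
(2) In the final state, YZXZY has expectation 0.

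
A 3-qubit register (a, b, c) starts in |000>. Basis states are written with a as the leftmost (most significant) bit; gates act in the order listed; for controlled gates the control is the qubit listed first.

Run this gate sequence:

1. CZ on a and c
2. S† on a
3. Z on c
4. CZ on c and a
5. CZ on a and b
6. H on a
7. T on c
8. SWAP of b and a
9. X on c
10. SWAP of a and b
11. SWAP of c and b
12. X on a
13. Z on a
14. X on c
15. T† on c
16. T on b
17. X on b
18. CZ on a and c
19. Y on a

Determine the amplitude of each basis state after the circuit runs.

The final amplitudes are -sqrt(2)*I/2 on |001>, sqrt(2)*I/2 on |101>, and 0 on every other basis state.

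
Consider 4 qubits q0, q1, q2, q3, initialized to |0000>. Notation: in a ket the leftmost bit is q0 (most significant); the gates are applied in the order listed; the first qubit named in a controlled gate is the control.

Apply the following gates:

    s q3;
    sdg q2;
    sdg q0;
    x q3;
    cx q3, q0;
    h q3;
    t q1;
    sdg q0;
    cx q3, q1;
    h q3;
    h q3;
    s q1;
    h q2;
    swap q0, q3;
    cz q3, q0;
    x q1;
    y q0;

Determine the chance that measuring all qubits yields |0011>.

A full measurement returns |0011> with probability 1/4. Key observation: gates 10-11 undo each other exactly, leaving only the rest of the circuit to track.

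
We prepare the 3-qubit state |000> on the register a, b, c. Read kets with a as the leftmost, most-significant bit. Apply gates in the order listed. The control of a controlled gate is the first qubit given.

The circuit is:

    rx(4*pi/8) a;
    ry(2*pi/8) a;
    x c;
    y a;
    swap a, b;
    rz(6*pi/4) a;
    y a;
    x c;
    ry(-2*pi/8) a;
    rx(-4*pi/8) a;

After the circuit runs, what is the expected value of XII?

The expectation value of XII is sqrt(2)/2.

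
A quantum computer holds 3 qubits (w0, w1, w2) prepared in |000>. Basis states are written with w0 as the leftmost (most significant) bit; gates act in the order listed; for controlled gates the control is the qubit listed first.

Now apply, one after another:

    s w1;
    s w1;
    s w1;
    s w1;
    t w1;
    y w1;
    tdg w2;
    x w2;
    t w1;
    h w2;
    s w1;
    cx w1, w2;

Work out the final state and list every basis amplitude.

The resulting statevector has amplitude sqrt(2)*exp(I*pi/4)/2 on |010>, -sqrt(2)*exp(I*pi/4)/2 on |011>, and 0 on every other basis state. Key observation: the block from step 1 through step 4 cancels to the identity and can be dropped.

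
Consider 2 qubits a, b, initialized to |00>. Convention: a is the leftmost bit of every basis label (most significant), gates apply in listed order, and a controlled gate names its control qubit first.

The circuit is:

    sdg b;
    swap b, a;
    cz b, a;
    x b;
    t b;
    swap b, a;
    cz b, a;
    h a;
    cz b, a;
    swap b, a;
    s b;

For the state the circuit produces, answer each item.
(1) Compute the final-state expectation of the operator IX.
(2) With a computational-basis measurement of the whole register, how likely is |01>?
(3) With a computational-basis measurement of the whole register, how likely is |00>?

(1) In the final state, IX has expectation 0.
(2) The probability of measuring |01> is 1/2.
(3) Outcome |00> occurs with probability 1/2.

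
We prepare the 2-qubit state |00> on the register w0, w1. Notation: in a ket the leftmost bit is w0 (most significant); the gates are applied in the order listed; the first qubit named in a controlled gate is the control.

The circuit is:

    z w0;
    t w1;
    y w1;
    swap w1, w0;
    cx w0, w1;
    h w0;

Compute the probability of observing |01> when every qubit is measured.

A full measurement returns |01> with probability 1/2.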